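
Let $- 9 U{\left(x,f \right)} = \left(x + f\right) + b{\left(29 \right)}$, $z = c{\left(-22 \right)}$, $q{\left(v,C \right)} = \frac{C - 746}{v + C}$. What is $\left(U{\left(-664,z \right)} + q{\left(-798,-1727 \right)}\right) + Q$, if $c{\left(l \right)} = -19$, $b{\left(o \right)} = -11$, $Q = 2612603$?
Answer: $\frac{59373177782}{22725} \approx 2.6127 \cdot 10^{6}$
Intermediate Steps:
$q{\left(v,C \right)} = \frac{-746 + C}{C + v}$
$z = -19$
$U{\left(x,f \right)} = \frac{11}{9} - \frac{f}{9} - \frac{x}{9}$ ($U{\left(x,f \right)} = - \frac{\left(x + f\right) - 11}{9} = - \frac{\left(f + x\right) - 11}{9} = - \frac{-11 + f + x}{9} = \frac{11}{9} - \frac{f}{9} - \frac{x}{9}$)
$\left(U{\left(-664,z \right)} + q{\left(-798,-1727 \right)}\right) + Q = \left(\left(\frac{11}{9} - - \frac{19}{9} - - \frac{664}{9}\right) + \frac{-746 - 1727}{-1727 - 798}\right) + 2612603 = \left(\left(\frac{11}{9} + \frac{19}{9} + \frac{664}{9}\right) + \frac{1}{-2525} \left(-2473\right)\right) + 2612603 = \left(\frac{694}{9} - - \frac{2473}{2525}\right) + 2612603 = \left(\frac{694}{9} + \frac{2473}{2525}\right) + 2612603 = \frac{1774607}{22725} + 2612603 = \frac{59373177782}{22725}$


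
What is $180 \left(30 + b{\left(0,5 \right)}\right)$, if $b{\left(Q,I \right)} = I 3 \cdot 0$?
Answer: $5400$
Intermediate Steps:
$b{\left(Q,I \right)} = 0$ ($b{\left(Q,I \right)} = 3 I 0 = 0$)
$180 \left(30 + b{\left(0,5 \right)}\right) = 180 \left(30 + 0\right) = 180 \cdot 30 = 5400$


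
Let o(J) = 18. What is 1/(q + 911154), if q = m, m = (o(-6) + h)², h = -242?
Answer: 1/961330 ≈ 1.0402e-6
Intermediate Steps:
m = 50176 (m = (18 - 242)² = (-224)² = 50176)
q = 50176
1/(q + 911154) = 1/(50176 + 911154) = 1/961330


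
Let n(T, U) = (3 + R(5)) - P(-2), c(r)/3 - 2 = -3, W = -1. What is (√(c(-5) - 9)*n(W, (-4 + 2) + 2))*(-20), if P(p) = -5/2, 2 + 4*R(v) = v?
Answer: -250*I*√3 ≈ -433.01*I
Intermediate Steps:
R(v) = -½ + v/4
c(r) = -3 (c(r) = 6 + 3*(-3) = 6 - 9 = -3)
P(p) = -5/2 (P(p) = -5*½ = -5/2)
n(T, U) = 25/4 (n(T, U) = (3 + (-½ + (¼)*5)) - 1*(-5/2) = (3 + (-½ + 5/4)) + 5/2 = (3 + ¾) + 5/2 = 15/4 + 5/2 = 25/4)
(√(c(-5) - 9)*n(W, (-4 + 2) + 2))*(-20) = (√(-3 - 9)*(25/4))*(-20) = (√(-12)*(25/4))*(-20) = ((2*I*√3)*(25/4))*(-20) = (25*I*√3/2)*(-20) = -250*I*√3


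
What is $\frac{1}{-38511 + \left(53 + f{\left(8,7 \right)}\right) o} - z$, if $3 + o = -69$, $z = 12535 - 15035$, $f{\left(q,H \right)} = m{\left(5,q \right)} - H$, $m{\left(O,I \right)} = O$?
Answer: $\frac{105457499}{42183} \approx 2500.0$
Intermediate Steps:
$f{\left(q,H \right)} = 5 - H$
$z = -2500$ ($z = 12535 - 15035 = -2500$)
$o = -72$ ($o = -3 - 69 = -72$)
$\frac{1}{-38511 + \left(53 + f{\left(8,7 \right)}\right) o} - z = \frac{1}{-38511 + \left(53 + \left(5 - 7\right)\right) \left(-72\right)} - -2500 = \frac{1}{-38511 + \left(53 + \left(5 - 7\right)\right) \left(-72\right)} + 2500 = \frac{1}{-38511 + \left(53 - 2\right) \left(-72\right)} + 2500 = \frac{1}{-38511 + 51 \left(-72\right)} + 2500 = \frac{1}{-38511 - 3672} + 2500 = \frac{1}{-42183} + 2500 = - \frac{1}{42183} + 2500 = \frac{105457499}{42183}$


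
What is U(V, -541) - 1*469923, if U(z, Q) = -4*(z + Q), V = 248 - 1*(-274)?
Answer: -469847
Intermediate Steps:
V = 522 (V = 248 + 274 = 522)
U(z, Q) = -4*Q - 4*z (U(z, Q) = -4*(Q + z) = -4*Q - 4*z)
U(V, -541) - 1*469923 = (-4*(-541) - 4*522) - 1*469923 = (2164 - 2088) - 469923 = 76 - 469923 = -469847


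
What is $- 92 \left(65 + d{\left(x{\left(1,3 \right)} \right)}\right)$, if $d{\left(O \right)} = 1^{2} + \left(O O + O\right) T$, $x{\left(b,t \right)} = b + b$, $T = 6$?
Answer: $-9384$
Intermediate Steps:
$x{\left(b,t \right)} = 2 b$
$d{\left(O \right)} = 1 + 6 O + 6 O^{2}$ ($d{\left(O \right)} = 1^{2} + \left(O O + O\right) 6 = 1 + \left(O^{2} + O\right) 6 = 1 + \left(O + O^{2}\right) 6 = 1 + \left(6 O + 6 O^{2}\right) = 1 + 6 O + 6 O^{2}$)
$- 92 \left(65 + d{\left(x{\left(1,3 \right)} \right)}\right) = - 92 \left(65 + \left(1 + 6 \cdot 2 \cdot 1 + 6 \left(2 \cdot 1\right)^{2}\right)\right) = - 92 \left(65 + \left(1 + 6 \cdot 2 + 6 \cdot 2^{2}\right)\right) = - 92 \left(65 + \left(1 + 12 + 6 \cdot 4\right)\right) = - 92 \left(65 + \left(1 + 12 + 24\right)\right) = - 92 \left(65 + 37\right) = \left(-92\right) 102 = -9384$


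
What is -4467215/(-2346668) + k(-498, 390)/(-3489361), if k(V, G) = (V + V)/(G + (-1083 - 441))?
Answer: 2946079786580347/1547602270038972 ≈ 1.9036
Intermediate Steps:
k(V, G) = 2*V/(-1524 + G) (k(V, G) = (2*V)/(G - 1524) = (2*V)/(-1524 + G) = 2*V/(-1524 + G))
-4467215/(-2346668) + k(-498, 390)/(-3489361) = -4467215/(-2346668) + (2*(-498)/(-1524 + 390))/(-3489361) = -4467215*(-1/2346668) + (2*(-498)/(-1134))*(-1/3489361) = 4467215/2346668 + (2*(-498)*(-1/1134))*(-1/3489361) = 4467215/2346668 + (166/189)*(-1/3489361) = 4467215/2346668 - 166/659489229 = 2946079786580347/1547602270038972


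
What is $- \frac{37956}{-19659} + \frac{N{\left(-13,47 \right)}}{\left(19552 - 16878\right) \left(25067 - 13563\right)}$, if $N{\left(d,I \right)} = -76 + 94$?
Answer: $\frac{194598547873}{100790696944} \approx 1.9307$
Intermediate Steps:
$N{\left(d,I \right)} = 18$
$- \frac{37956}{-19659} + \frac{N{\left(-13,47 \right)}}{\left(19552 - 16878\right) \left(25067 - 13563\right)} = - \frac{37956}{-19659} + \frac{18}{\left(19552 - 16878\right) \left(25067 - 13563\right)} = \left(-37956\right) \left(- \frac{1}{19659}\right) + \frac{18}{2674 \cdot 11504} = \frac{12652}{6553} + \frac{18}{30761696} = \frac{12652}{6553} + 18 \cdot \frac{1}{30761696} = \frac{12652}{6553} + \frac{9}{15380848} = \frac{194598547873}{100790696944}$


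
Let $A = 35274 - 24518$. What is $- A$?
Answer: $-10756$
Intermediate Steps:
$A = 10756$ ($A = 35274 - 24518 = 10756$)
$- A = \left(-1\right) 10756 = -10756$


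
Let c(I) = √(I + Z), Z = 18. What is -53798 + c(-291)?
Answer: -53798 + I*√273 ≈ -53798.0 + 16.523*I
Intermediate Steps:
c(I) = √(18 + I) (c(I) = √(I + 18) = √(18 + I))
-53798 + c(-291) = -53798 + √(18 - 291) = -53798 + √(-273) = -53798 + I*√273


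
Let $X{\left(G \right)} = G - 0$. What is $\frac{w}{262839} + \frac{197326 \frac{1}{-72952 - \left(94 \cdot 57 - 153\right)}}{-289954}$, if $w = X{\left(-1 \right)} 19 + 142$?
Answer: $\frac{473213824368}{992740045852457} \approx 0.00047667$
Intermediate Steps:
$X{\left(G \right)} = G$ ($X{\left(G \right)} = G + 0 = G$)
$w = 123$ ($w = \left(-1\right) 19 + 142 = -19 + 142 = 123$)
$\frac{w}{262839} + \frac{197326 \frac{1}{-72952 - \left(94 \cdot 57 - 153\right)}}{-289954} = \frac{123}{262839} + \frac{197326 \frac{1}{-72952 - \left(94 \cdot 57 - 153\right)}}{-289954} = 123 \cdot \frac{1}{262839} + \frac{197326}{-72952 - \left(5358 - 153\right)} \left(- \frac{1}{289954}\right) = \frac{41}{87613} + \frac{197326}{-72952 - 5205} \left(- \frac{1}{289954}\right) = \frac{41}{87613} + \frac{197326}{-78157} \left(- \frac{1}{289954}\right) = \frac{41}{87613} + 197326 \left(- \frac{1}{78157}\right) \left(- \frac{1}{289954}\right) = \frac{41}{87613} - - \frac{98663}{11330967389} = \frac{41}{87613} + \frac{98663}{11330967389} = \frac{473213824368}{992740045852457}$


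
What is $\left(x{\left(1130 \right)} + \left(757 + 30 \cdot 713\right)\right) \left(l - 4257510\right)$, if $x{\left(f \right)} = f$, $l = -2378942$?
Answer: $-154476693204$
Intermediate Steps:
$\left(x{\left(1130 \right)} + \left(757 + 30 \cdot 713\right)\right) \left(l - 4257510\right) = \left(1130 + \left(757 + 30 \cdot 713\right)\right) \left(-2378942 - 4257510\right) = \left(1130 + \left(757 + 21390\right)\right) \left(-6636452\right) = \left(1130 + 22147\right) \left(-6636452\right) = 23277 \left(-6636452\right) = -154476693204$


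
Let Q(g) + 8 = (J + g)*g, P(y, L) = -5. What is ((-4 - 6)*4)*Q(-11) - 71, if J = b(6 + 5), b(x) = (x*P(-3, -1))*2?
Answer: -52991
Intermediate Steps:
b(x) = -10*x (b(x) = (x*(-5))*2 = -5*x*2 = -10*x)
J = -110 (J = -10*(6 + 5) = -10*11 = -110)
Q(g) = -8 + g*(-110 + g) (Q(g) = -8 + (-110 + g)*g = -8 + g*(-110 + g))
((-4 - 6)*4)*Q(-11) - 71 = ((-4 - 6)*4)*(-8 + (-11)² - 110*(-11)) - 71 = (-10*4)*(-8 + 121 + 1210) - 71 = -40*1323 - 71 = -52920 - 71 = -52991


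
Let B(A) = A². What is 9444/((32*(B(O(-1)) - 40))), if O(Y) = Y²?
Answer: -787/104 ≈ -7.5673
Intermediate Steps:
9444/((32*(B(O(-1)) - 40))) = 9444/((32*(((-1)²)² - 40))) = 9444/((32*(1² - 40))) = 9444/((32*(1 - 40))) = 9444/((32*(-39))) = 9444/(-1248) = 9444*(-1/1248) = -787/104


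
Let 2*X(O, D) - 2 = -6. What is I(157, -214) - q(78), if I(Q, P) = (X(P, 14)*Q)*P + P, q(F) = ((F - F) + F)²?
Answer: 60898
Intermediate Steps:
X(O, D) = -2 (X(O, D) = 1 + (½)*(-6) = 1 - 3 = -2)
q(F) = F² (q(F) = (0 + F)² = F²)
I(Q, P) = P - 2*P*Q (I(Q, P) = (-2*Q)*P + P = -2*P*Q + P = P - 2*P*Q)
I(157, -214) - q(78) = -214*(1 - 2*157) - 1*78² = -214*(1 - 314) - 1*6084 = -214*(-313) - 6084 = 66982 - 6084 = 60898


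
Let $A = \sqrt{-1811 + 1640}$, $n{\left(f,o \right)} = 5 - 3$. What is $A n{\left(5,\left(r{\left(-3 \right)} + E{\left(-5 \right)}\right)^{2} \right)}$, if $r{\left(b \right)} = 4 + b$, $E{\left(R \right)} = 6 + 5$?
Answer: $6 i \sqrt{19} \approx 26.153 i$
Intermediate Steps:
$E{\left(R \right)} = 11$
$n{\left(f,o \right)} = 2$ ($n{\left(f,o \right)} = 5 - 3 = 2$)
$A = 3 i \sqrt{19}$ ($A = \sqrt{-171} = 3 i \sqrt{19} \approx 13.077 i$)
$A n{\left(5,\left(r{\left(-3 \right)} + E{\left(-5 \right)}\right)^{2} \right)} = 3 i \sqrt{19} \cdot 2 = 6 i \sqrt{19}$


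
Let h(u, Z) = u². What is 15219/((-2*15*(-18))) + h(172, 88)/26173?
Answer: 46033583/1570380 ≈ 29.314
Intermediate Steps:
15219/((-2*15*(-18))) + h(172, 88)/26173 = 15219/((-2*15*(-18))) + 172²/26173 = 15219/((-30*(-18))) + 29584*(1/26173) = 15219/540 + 29584/26173 = 15219*(1/540) + 29584/26173 = 1691/60 + 29584/26173 = 46033583/1570380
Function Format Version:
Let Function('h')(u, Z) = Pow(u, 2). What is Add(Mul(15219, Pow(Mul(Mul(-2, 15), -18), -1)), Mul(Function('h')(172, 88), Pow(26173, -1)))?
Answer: Rational(46033583, 1570380) ≈ 29.314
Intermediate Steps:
Add(Mul(15219, Pow(Mul(Mul(-2, 15), -18), -1)), Mul(Function('h')(172, 88), Pow(26173, -1))) = Add(Mul(15219, Pow(Mul(Mul(-2, 15), -18), -1)), Mul(Pow(172, 2), Pow(26173, -1))) = Add(Mul(15219, Pow(Mul(-30, -18), -1)), Mul(29584, Rational(1, 26173))) = Add(Mul(15219, Pow(540, -1)), Rational(29584, 26173)) = Add(Mul(15219, Rational(1, 540)), Rational(29584, 26173)) = Add(Rational(1691, 60), Rational(29584, 26173)) = Rational(46033583, 1570380)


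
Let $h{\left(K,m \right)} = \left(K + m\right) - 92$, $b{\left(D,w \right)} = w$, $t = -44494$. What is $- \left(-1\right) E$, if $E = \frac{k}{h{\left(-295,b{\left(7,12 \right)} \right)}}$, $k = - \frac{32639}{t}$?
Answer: $- \frac{32639}{16685250} \approx -0.0019562$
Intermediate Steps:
$h{\left(K,m \right)} = -92 + K + m$
$k = \frac{32639}{44494}$ ($k = - \frac{32639}{-44494} = \left(-32639\right) \left(- \frac{1}{44494}\right) = \frac{32639}{44494} \approx 0.73356$)
$E = - \frac{32639}{16685250}$ ($E = \frac{32639}{44494 \left(-92 - 295 + 12\right)} = \frac{32639}{44494 \left(-375\right)} = \frac{32639}{44494} \left(- \frac{1}{375}\right) = - \frac{32639}{16685250} \approx -0.0019562$)
$- \left(-1\right) E = - \frac{\left(-1\right) \left(-32639\right)}{16685250} = \left(-1\right) \frac{32639}{16685250} = - \frac{32639}{16685250}$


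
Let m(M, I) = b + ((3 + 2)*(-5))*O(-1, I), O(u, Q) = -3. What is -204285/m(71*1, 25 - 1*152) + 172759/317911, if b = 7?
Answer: -64930282397/26068702 ≈ -2490.7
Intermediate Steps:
m(M, I) = 82 (m(M, I) = 7 + ((3 + 2)*(-5))*(-3) = 7 + (5*(-5))*(-3) = 7 - 25*(-3) = 7 + 75 = 82)
-204285/m(71*1, 25 - 1*152) + 172759/317911 = -204285/82 + 172759/317911 = -64930282397/26068702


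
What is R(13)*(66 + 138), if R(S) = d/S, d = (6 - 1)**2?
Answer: 5100/13 ≈ 392.31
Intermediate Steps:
d = 25 (d = 5**2 = 25)
R(S) = 25/S
R(13)*(66 + 138) = (25/13)*(66 + 138) = (25*(1/13))*204 = (25/13)*204 = 5100/13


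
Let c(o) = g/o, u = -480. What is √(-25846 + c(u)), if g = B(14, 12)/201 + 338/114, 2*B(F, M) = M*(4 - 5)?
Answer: I*√603132515180170/152760 ≈ 160.77*I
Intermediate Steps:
B(F, M) = -M/2 (B(F, M) = (M*(4 - 5))/2 = (M*(-1))/2 = (-M)/2 = -M/2)
g = 11209/3819 (g = -½*12/201 + 338/114 = -6*1/201 + 338*(1/114) = -2/67 + 169/57 = 11209/3819 ≈ 2.9351)
c(o) = 11209/(3819*o)
√(-25846 + c(u)) = √(-25846 + (11209/3819)/(-480)) = √(-25846 + (11209/3819)*(-1/480)) = √(-25846 - 11209/1833120) = √(-47378830729/1833120) = I*√603132515180170/152760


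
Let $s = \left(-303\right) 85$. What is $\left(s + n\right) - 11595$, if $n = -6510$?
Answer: $-43860$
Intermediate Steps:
$s = -25755$
$\left(s + n\right) - 11595 = \left(-25755 - 6510\right) - 11595 = -32265 - 11595 = -43860$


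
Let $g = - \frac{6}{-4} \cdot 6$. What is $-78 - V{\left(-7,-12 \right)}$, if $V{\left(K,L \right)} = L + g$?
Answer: $-75$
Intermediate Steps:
$g = 9$ ($g = - \frac{6 \left(-1\right)}{4} \cdot 6 = \left(-1\right) \left(- \frac{3}{2}\right) 6 = \frac{3}{2} \cdot 6 = 9$)
$V{\left(K,L \right)} = 9 + L$ ($V{\left(K,L \right)} = L + 9 = 9 + L$)
$-78 - V{\left(-7,-12 \right)} = -78 - \left(9 - 12\right) = -78 - -3 = -78 + 3 = -75$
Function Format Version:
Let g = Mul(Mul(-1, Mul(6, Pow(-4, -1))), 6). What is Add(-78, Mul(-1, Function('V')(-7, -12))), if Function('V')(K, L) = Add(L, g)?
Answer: -75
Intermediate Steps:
g = 9 (g = Mul(Mul(-1, Mul(6, Rational(-1, 4))), 6) = Mul(Mul(-1, Rational(-3, 2)), 6) = Mul(Rational(3, 2), 6) = 9)
Function('V')(K, L) = Add(9, L) (Function('V')(K, L) = Add(L, 9) = Add(9, L))
Add(-78, Mul(-1, Function('V')(-7, -12))) = Add(-78, Mul(-1, Add(9, -12))) = Add(-78, Mul(-1, -3)) = Add(-78, 3) = -75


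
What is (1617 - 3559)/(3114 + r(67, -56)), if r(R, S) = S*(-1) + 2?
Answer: -971/1586 ≈ -0.61223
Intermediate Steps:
r(R, S) = 2 - S (r(R, S) = -S + 2 = 2 - S)
(1617 - 3559)/(3114 + r(67, -56)) = (1617 - 3559)/(3114 + (2 - 1*(-56))) = -1942/(3114 + (2 + 56)) = -1942/(3114 + 58) = -1942/3172 = -1942*1/3172 = -971/1586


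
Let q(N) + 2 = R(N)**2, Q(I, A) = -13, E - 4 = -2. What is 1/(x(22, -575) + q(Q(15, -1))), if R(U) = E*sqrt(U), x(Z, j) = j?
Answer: -1/629 ≈ -0.0015898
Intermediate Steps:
E = 2 (E = 4 - 2 = 2)
R(U) = 2*sqrt(U)
q(N) = -2 + 4*N (q(N) = -2 + (2*sqrt(N))**2 = -2 + 4*N)
1/(x(22, -575) + q(Q(15, -1))) = 1/(-575 + (-2 + 4*(-13))) = 1/(-575 + (-2 - 52)) = 1/(-575 - 54) = 1/(-629) = -1/629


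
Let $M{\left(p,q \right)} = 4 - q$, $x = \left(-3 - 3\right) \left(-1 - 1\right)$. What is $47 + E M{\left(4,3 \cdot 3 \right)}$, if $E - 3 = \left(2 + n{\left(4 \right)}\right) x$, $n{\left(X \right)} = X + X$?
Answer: $-568$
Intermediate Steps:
$n{\left(X \right)} = 2 X$
$x = 12$ ($x = \left(-6\right) \left(-2\right) = 12$)
$E = 123$ ($E = 3 + \left(2 + 2 \cdot 4\right) 12 = 3 + \left(2 + 8\right) 12 = 3 + 10 \cdot 12 = 3 + 120 = 123$)
$47 + E M{\left(4,3 \cdot 3 \right)} = 47 + 123 \left(4 - 3 \cdot 3\right) = 47 + 123 \left(4 - 9\right) = 47 + 123 \left(-5\right) = 47 - 615 = -568$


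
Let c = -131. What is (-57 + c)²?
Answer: 35344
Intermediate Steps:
(-57 + c)² = (-57 - 131)² = (-188)² = 35344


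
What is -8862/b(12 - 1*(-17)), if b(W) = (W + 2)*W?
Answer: -8862/899 ≈ -9.8576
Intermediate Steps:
b(W) = W*(2 + W) (b(W) = (2 + W)*W = W*(2 + W))
-8862/b(12 - 1*(-17)) = -8862*1/((2 + (12 - 1*(-17)))*(12 - 1*(-17))) = -8862*1/((2 + (12 + 17))*(12 + 17)) = -8862*1/(29*(2 + 29)) = -8862/(29*31) = -8862/899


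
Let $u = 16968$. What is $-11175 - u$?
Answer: $-28143$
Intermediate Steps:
$-11175 - u = -11175 - 16968 = -28143$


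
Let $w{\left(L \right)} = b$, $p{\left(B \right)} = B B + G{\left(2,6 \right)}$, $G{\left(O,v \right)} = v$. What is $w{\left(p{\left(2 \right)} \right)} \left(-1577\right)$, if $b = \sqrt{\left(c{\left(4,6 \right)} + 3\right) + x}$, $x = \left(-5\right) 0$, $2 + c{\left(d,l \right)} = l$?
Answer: $- 1577 \sqrt{7} \approx -4172.4$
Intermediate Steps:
$c{\left(d,l \right)} = -2 + l$
$x = 0$
$b = \sqrt{7}$ ($b = \sqrt{\left(\left(-2 + 6\right) + 3\right) + 0} = \sqrt{\left(4 + 3\right) + 0} = \sqrt{7 + 0} = \sqrt{7} \approx 2.6458$)
$p{\left(B \right)} = 6 + B^{2}$ ($p{\left(B \right)} = B B + 6 = B^{2} + 6 = 6 + B^{2}$)
$w{\left(L \right)} = \sqrt{7}$
$w{\left(p{\left(2 \right)} \right)} \left(-1577\right) = \sqrt{7} \left(-1577\right) = - 1577 \sqrt{7}$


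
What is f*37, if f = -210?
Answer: -7770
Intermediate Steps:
f*37 = -210*37 = -7770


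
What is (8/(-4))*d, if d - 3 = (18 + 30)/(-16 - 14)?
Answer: -14/5 ≈ -2.8000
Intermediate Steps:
d = 7/5 (d = 3 + (18 + 30)/(-16 - 14) = 3 + 48/(-30) = 3 + 48*(-1/30) = 3 - 8/5 = 7/5 ≈ 1.4000)
(8/(-4))*d = (8/(-4))*(7/5) = (8*(-1/4))*(7/5) = -2*7/5 = -14/5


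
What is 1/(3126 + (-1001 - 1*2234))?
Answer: -1/109 ≈ -0.0091743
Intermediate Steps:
1/(3126 + (-1001 - 1*2234)) = 1/(3126 + (-1001 - 2234)) = 1/(3126 - 3235) = 1/(-109) = -1/109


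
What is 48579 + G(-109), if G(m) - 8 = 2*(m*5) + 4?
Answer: 47501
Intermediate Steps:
G(m) = 12 + 10*m (G(m) = 8 + (2*(m*5) + 4) = 8 + (2*(5*m) + 4) = 8 + (10*m + 4) = 8 + (4 + 10*m) = 12 + 10*m)
48579 + G(-109) = 48579 + (12 + 10*(-109)) = 48579 + (12 - 1090) = 48579 - 1078 = 47501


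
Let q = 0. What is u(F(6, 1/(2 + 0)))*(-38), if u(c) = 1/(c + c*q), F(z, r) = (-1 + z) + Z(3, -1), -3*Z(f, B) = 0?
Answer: -38/5 ≈ -7.6000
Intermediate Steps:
Z(f, B) = 0 (Z(f, B) = -⅓*0 = 0)
F(z, r) = -1 + z (F(z, r) = (-1 + z) + 0 = -1 + z)
u(c) = 1/c (u(c) = 1/(c + c*0) = 1/(c + 0) = 1/c)
u(F(6, 1/(2 + 0)))*(-38) = -38/(-1 + 6) = -38/5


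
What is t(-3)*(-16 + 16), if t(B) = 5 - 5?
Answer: 0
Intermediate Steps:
t(B) = 0
t(-3)*(-16 + 16) = 0*(-16 + 16) = 0*0 = 0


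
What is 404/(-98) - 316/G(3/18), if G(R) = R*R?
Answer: -557626/49 ≈ -11380.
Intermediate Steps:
G(R) = R**2
404/(-98) - 316/G(3/18) = 404/(-98) - 316/((3/18)**2) = 404*(-1/98) - 316/((3*(1/18))**2) = -202/49 - 316/((1/6)**2) = -202/49 - 316/1/36 = -202/49 - 316*36 = -202/49 - 11376 = -557626/49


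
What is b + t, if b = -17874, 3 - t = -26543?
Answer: 8672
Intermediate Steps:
t = 26546 (t = 3 - 1*(-26543) = 3 + 26543 = 26546)
b + t = -17874 + 26546 = 8672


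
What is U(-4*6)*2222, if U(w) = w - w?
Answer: 0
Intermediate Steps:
U(w) = 0
U(-4*6)*2222 = 0*2222 = 0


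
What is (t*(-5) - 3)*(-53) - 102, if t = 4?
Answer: 1117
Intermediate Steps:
(t*(-5) - 3)*(-53) - 102 = (4*(-5) - 3)*(-53) - 102 = (-20 - 3)*(-53) - 102 = -23*(-53) - 102 = 1219 - 102 = 1117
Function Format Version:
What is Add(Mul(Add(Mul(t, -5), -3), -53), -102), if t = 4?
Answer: 1117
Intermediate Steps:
Add(Mul(Add(Mul(t, -5), -3), -53), -102) = Add(Mul(Add(Mul(4, -5), -3), -53), -102) = Add(Mul(Add(-20, -3), -53), -102) = Add(Mul(-23, -53), -102) = Add(1219, -102) = 1117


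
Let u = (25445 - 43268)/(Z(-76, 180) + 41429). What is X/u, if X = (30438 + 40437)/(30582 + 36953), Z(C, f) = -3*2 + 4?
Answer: -195742575/80245087 ≈ -2.4393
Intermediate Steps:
Z(C, f) = -2 (Z(C, f) = -6 + 4 = -2)
u = -5941/13809 (u = (25445 - 43268)/(-2 + 41429) = -17823/41427 = -17823*1/41427 = -5941/13809 ≈ -0.43023)
X = 14175/13507 (X = 70875/67535 = 70875*(1/67535) = 14175/13507 ≈ 1.0495)
X/u = 14175/(13507*(-5941/13809)) = (14175/13507)*(-13809/5941) = -195742575/80245087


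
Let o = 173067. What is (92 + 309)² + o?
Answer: 333868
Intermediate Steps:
(92 + 309)² + o = (92 + 309)² + 173067 = 401² + 173067 = 160801 + 173067 = 333868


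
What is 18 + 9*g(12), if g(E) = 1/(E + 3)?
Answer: 93/5 ≈ 18.600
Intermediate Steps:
g(E) = 1/(3 + E)
18 + 9*g(12) = 18 + 9/(3 + 12) = 18 + 9/15 = 18 + 9*(1/15) = 18 + ⅗ = 93/5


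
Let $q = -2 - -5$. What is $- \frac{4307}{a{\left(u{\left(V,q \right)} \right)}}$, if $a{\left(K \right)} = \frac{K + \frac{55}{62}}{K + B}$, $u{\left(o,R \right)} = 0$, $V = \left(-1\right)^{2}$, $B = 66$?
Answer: $- \frac{1602204}{5} \approx -3.2044 \cdot 10^{5}$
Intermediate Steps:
$q = 3$ ($q = -2 + 5 = 3$)
$V = 1$
$a{\left(K \right)} = \frac{\frac{55}{62} + K}{66 + K}$ ($a{\left(K \right)} = \frac{K + \frac{55}{62}}{K + 66} = \frac{K + 55 \cdot \frac{1}{62}}{66 + K} = \frac{K + \frac{55}{62}}{66 + K} = \frac{\frac{55}{62} + K}{66 + K}$)
$- \frac{4307}{a{\left(u{\left(V,q \right)} \right)}} = - \frac{4307}{\frac{1}{66 + 0} \left(\frac{55}{62} + 0\right)} = - \frac{4307}{\frac{1}{66} \cdot \frac{55}{62}} = - \frac{4307}{\frac{5}{372}} = \left(-4307\right) \frac{372}{5} = - \frac{1602204}{5}$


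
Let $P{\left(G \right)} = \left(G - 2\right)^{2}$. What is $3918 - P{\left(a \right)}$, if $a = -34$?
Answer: $2622$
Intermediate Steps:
$P{\left(G \right)} = \left(-2 + G\right)^{2}$
$3918 - P{\left(a \right)} = 3918 - \left(-2 - 34\right)^{2} = 3918 - \left(-36\right)^{2} = 3918 - 1296 = 2622$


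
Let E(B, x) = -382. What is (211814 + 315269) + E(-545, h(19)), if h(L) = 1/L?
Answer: 526701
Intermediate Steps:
(211814 + 315269) + E(-545, h(19)) = (211814 + 315269) - 382 = 527083 - 382 = 526701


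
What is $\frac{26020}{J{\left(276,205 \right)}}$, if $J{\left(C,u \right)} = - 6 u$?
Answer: $- \frac{2602}{123} \approx -21.154$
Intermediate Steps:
$\frac{26020}{J{\left(276,205 \right)}} = \frac{26020}{\left(-6\right) 205} = \frac{26020}{-1230} = 26020 \left(- \frac{1}{1230}\right) = - \frac{2602}{123}$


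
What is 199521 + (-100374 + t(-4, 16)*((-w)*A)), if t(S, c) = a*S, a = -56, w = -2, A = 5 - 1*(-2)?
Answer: 102283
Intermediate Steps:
A = 7 (A = 5 + 2 = 7)
t(S, c) = -56*S
199521 + (-100374 + t(-4, 16)*((-w)*A)) = 199521 + (-100374 + (-56*(-4))*(-1*(-2)*7)) = 199521 + (-100374 + 224*(2*7)) = 199521 + (-100374 + 224*14) = 199521 + (-100374 + 3136) = 199521 - 97238 = 102283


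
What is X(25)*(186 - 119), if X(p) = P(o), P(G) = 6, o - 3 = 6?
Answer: 402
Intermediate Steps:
o = 9 (o = 3 + 6 = 9)
X(p) = 6
X(25)*(186 - 119) = 6*(186 - 119) = 6*67 = 402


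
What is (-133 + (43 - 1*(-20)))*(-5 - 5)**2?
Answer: -7000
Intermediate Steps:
(-133 + (43 - 1*(-20)))*(-5 - 5)**2 = (-133 + (43 + 20))*(-10)**2 = (-133 + 63)*100 = -70*100 = -7000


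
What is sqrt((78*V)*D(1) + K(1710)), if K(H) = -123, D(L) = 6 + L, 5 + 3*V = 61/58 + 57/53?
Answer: 4*I*sqrt(95358554)/1537 ≈ 25.414*I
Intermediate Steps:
V = -8831/9222 (V = -5/3 + (61/58 + 57/53)/3 = -5/3 + (1/3)*(6539/3074) = -5/3 + 6539/9222 = -8831/9222 ≈ -0.95760)
sqrt((78*V)*D(1) + K(1710)) = sqrt((78*(-8831/9222))*(6 + 1) - 123) = sqrt(-114803/1537*7 - 123) = sqrt(-803621/1537 - 123) = sqrt(-992672/1537) = 4*I*sqrt(95358554)/1537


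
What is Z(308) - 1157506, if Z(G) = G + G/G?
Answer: -1157197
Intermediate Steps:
Z(G) = 1 + G (Z(G) = G + 1 = 1 + G)
Z(308) - 1157506 = (1 + 308) - 1157506 = 309 - 1157506 = -1157197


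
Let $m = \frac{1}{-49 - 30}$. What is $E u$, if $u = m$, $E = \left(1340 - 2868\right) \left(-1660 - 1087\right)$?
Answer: $- \frac{4197416}{79} \approx -53132.0$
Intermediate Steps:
$E = 4197416$ ($E = \left(-1528\right) \left(-2747\right) = 4197416$)
$m = - \frac{1}{79}$ ($m = \frac{1}{-79} = - \frac{1}{79} \approx -0.012658$)
$u = - \frac{1}{79} \approx -0.012658$
$E u = 4197416 \left(- \frac{1}{79}\right) = - \frac{4197416}{79}$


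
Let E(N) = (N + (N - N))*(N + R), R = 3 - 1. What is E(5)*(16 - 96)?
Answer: -2800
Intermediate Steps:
R = 2
E(N) = N*(2 + N) (E(N) = (N + (N - N))*(N + 2) = (N + 0)*(2 + N) = N*(2 + N))
E(5)*(16 - 96) = (5*(2 + 5))*(16 - 96) = (5*7)*(-80) = 35*(-80) = -2800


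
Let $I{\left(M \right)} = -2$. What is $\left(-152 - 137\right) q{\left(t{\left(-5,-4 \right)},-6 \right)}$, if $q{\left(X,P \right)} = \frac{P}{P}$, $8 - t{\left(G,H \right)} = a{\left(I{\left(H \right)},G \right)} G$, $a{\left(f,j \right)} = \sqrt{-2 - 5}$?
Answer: $-289$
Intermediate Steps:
$a{\left(f,j \right)} = i \sqrt{7}$ ($a{\left(f,j \right)} = \sqrt{-7} = i \sqrt{7}$)
$t{\left(G,H \right)} = 8 - i G \sqrt{7}$ ($t{\left(G,H \right)} = 8 - i \sqrt{7} G = 8 - i G \sqrt{7}$)
$q{\left(X,P \right)} = 1$
$\left(-152 - 137\right) q{\left(t{\left(-5,-4 \right)},-6 \right)} = \left(-152 - 137\right) 1 = \left(-289\right) 1 = -289$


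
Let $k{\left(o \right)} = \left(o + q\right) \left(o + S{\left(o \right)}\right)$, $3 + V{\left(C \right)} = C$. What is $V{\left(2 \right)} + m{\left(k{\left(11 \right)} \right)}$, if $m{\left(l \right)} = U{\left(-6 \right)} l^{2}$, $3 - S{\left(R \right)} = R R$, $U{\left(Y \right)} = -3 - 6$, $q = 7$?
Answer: $-33385285$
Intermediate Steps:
$U{\left(Y \right)} = -9$
$V{\left(C \right)} = -3 + C$
$S{\left(R \right)} = 3 - R^{2}$ ($S{\left(R \right)} = 3 - R R = 3 - R^{2}$)
$k{\left(o \right)} = \left(7 + o\right) \left(3 + o - o^{2}\right)$ ($k{\left(o \right)} = \left(o + 7\right) \left(o - \left(-3 + o^{2}\right)\right) = \left(7 + o\right) \left(3 + o - o^{2}\right)$)
$m{\left(l \right)} = - 9 l^{2}$
$V{\left(2 \right)} + m{\left(k{\left(11 \right)} \right)} = \left(-3 + 2\right) - 9 \left(21 - 11^{3} - 6 \cdot 11^{2} + 10 \cdot 11\right)^{2} = -1 - 9 \left(21 - 1331 - 726 + 110\right)^{2} = -1 - 9 \left(-1926\right)^{2} = -1 - 33385284 = -33385285$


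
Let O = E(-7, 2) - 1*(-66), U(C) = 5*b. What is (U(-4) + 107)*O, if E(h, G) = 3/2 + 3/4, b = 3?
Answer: 16653/2 ≈ 8326.5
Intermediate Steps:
E(h, G) = 9/4 (E(h, G) = 3*(½) + 3*(¼) = 3/2 + ¾ = 9/4)
U(C) = 15 (U(C) = 5*3 = 15)
O = 273/4 (O = 9/4 - 1*(-66) = 9/4 + 66 = 273/4 ≈ 68.250)
(U(-4) + 107)*O = (15 + 107)*(273/4) = 122*(273/4) = 16653/2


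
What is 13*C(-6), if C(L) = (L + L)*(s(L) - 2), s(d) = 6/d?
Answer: 468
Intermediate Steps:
C(L) = 2*L*(-2 + 6/L) (C(L) = (L + L)*(6/L - 2) = (2*L)*(-2 + 6/L) = 2*L*(-2 + 6/L))
13*C(-6) = 13*(12 - 4*(-6)) = 13*(12 + 24) = 13*36 = 468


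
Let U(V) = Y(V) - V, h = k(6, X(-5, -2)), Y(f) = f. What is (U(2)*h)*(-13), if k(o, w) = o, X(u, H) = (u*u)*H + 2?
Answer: 0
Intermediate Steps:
X(u, H) = 2 + H*u**2 (X(u, H) = u**2*H + 2 = H*u**2 + 2 = 2 + H*u**2)
h = 6
U(V) = 0 (U(V) = V - V = 0)
(U(2)*h)*(-13) = (0*6)*(-13) = 0*(-13) = 0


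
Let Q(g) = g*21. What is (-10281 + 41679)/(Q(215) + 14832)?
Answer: 10466/6449 ≈ 1.6229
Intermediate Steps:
Q(g) = 21*g
(-10281 + 41679)/(Q(215) + 14832) = (-10281 + 41679)/(21*215 + 14832) = 31398/(4515 + 14832) = 31398/19347 = 31398*(1/19347) = 10466/6449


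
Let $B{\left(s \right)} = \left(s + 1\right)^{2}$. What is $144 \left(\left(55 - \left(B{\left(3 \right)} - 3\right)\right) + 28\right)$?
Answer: $10080$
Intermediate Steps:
$B{\left(s \right)} = \left(1 + s\right)^{2}$
$144 \left(\left(55 - \left(B{\left(3 \right)} - 3\right)\right) + 28\right) = 144 \left(\left(55 - \left(\left(1 + 3\right)^{2} - 3\right)\right) + 28\right) = 144 \left(\left(55 - \left(4^{2} - 3\right)\right) + 28\right) = 144 \left(\left(55 - \left(16 - 3\right)\right) + 28\right) = 144 \left(\left(55 - 13\right) + 28\right) = 144 \left(42 + 28\right) = 144 \cdot 70 = 10080$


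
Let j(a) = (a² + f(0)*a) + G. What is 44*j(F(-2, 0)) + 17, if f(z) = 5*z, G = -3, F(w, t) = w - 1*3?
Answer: 985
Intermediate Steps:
F(w, t) = -3 + w (F(w, t) = w - 3 = -3 + w)
j(a) = -3 + a² (j(a) = (a² + (5*0)*a) - 3 = (a² + 0*a) - 3 = (a² + 0) - 3 = a² - 3 = -3 + a²)
44*j(F(-2, 0)) + 17 = 44*(-3 + (-3 - 2)²) + 17 = 44*(-3 + (-5)²) + 17 = 44*(-3 + 25) + 17 = 44*22 + 17 = 968 + 17 = 985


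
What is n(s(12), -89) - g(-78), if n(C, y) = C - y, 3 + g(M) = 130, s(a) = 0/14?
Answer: -38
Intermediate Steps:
s(a) = 0 (s(a) = 0*(1/14) = 0)
g(M) = 127 (g(M) = -3 + 130 = 127)
n(s(12), -89) - g(-78) = (0 - 1*(-89)) - 1*127 = (0 + 89) - 127 = 89 - 127 = -38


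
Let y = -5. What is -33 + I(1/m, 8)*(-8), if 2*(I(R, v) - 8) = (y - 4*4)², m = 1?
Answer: -1861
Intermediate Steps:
I(R, v) = 457/2 (I(R, v) = 8 + (-5 - 4*4)²/2 = 8 + (-5 - 16)²/2 = 8 + (½)*(-21)² = 8 + (½)*441 = 8 + 441/2 = 457/2)
-33 + I(1/m, 8)*(-8) = -33 + (457/2)*(-8) = -33 - 1828 = -1861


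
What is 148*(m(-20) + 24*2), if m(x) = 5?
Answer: 7844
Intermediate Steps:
148*(m(-20) + 24*2) = 148*(5 + 24*2) = 148*(5 + 48) = 148*53 = 7844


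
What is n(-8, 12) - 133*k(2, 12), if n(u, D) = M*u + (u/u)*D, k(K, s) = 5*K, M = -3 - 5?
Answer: -1254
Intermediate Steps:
M = -8
n(u, D) = D - 8*u (n(u, D) = -8*u + (u/u)*D = -8*u + 1*D = -8*u + D = D - 8*u)
n(-8, 12) - 133*k(2, 12) = (12 - 8*(-8)) - 665*2 = (12 + 64) - 133*10 = 76 - 1330 = -1254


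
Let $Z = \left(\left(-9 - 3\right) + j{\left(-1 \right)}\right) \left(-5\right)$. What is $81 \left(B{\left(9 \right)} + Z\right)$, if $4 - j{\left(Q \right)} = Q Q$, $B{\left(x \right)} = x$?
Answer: $4374$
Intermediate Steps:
$j{\left(Q \right)} = 4 - Q^{2}$ ($j{\left(Q \right)} = 4 - Q Q = 4 - Q^{2}$)
$Z = 45$ ($Z = \left(\left(-9 - 3\right) + \left(4 - \left(-1\right)^{2}\right)\right) \left(-5\right) = \left(-12 + \left(4 - 1\right)\right) \left(-5\right) = \left(-12 + 3\right) \left(-5\right) = \left(-9\right) \left(-5\right) = 45$)
$81 \left(B{\left(9 \right)} + Z\right) = 81 \left(9 + 45\right) = 81 \cdot 54 = 4374$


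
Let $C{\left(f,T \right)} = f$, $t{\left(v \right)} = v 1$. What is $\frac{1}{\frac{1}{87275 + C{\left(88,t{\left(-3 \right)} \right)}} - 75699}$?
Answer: $- \frac{87363}{6613291736} \approx -1.321 \cdot 10^{-5}$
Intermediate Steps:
$t{\left(v \right)} = v$
$\frac{1}{\frac{1}{87275 + C{\left(88,t{\left(-3 \right)} \right)}} - 75699} = \frac{1}{\frac{1}{87275 + 88} - 75699} = \frac{1}{\frac{1}{87363} - 75699} = \frac{1}{- \frac{6613291736}{87363}} = - \frac{87363}{6613291736}$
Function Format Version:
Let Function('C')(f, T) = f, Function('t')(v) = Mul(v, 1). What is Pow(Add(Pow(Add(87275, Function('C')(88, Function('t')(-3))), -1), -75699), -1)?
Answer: Rational(-87363, 6613291736) ≈ -1.3210e-5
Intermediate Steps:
Function('t')(v) = v
Pow(Add(Pow(Add(87275, Function('C')(88, Function('t')(-3))), -1), -75699), -1) = Pow(Add(Pow(Add(87275, 88), -1), -75699), -1) = Pow(Add(Pow(87363, -1), -75699), -1) = Pow(Add(Rational(1, 87363), -75699), -1) = Pow(Rational(-6613291736, 87363), -1) = Rational(-87363, 6613291736)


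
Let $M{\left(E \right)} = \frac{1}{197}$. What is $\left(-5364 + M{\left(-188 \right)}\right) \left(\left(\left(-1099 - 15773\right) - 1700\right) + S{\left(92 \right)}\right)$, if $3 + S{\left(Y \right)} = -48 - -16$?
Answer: $\frac{19662147149}{197} \approx 9.9808 \cdot 10^{7}$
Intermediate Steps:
$S{\left(Y \right)} = -35$ ($S{\left(Y \right)} = -3 - 32 = -35$)
$M{\left(E \right)} = \frac{1}{197}$
$\left(-5364 + M{\left(-188 \right)}\right) \left(\left(\left(-1099 - 15773\right) - 1700\right) + S{\left(92 \right)}\right) = \left(-5364 + \frac{1}{197}\right) \left(\left(\left(-1099 - 15773\right) - 1700\right) - 35\right) = - \frac{1056707 \left(\left(-16872 - 1700\right) - 35\right)}{197} = - \frac{1056707 \left(-18572 - 35\right)}{197} = \left(- \frac{1056707}{197}\right) \left(-18607\right) = \frac{19662147149}{197}$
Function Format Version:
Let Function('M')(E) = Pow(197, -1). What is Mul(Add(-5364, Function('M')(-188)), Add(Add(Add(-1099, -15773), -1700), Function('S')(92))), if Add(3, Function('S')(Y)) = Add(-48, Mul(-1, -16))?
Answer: Rational(19662147149, 197) ≈ 9.9808e+7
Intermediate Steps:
Function('S')(Y) = -35 (Function('S')(Y) = Add(-3, Add(-48, Mul(-1, -16))) = Add(-3, Add(-48, 16)) = Add(-3, -32) = -35)
Function('M')(E) = Rational(1, 197)
Mul(Add(-5364, Function('M')(-188)), Add(Add(Add(-1099, -15773), -1700), Function('S')(92))) = Mul(Add(-5364, Rational(1, 197)), Add(Add(Add(-1099, -15773), -1700), -35)) = Mul(Rational(-1056707, 197), Add(Add(-16872, -1700), -35)) = Mul(Rational(-1056707, 197), Add(-18572, -35)) = Mul(Rational(-1056707, 197), -18607) = Rational(19662147149, 197)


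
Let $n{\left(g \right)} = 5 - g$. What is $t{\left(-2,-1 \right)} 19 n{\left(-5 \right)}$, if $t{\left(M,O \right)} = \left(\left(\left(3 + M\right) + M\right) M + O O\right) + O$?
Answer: $380$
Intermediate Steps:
$t{\left(M,O \right)} = O + O^{2} + M \left(3 + 2 M\right)$ ($t{\left(M,O \right)} = \left(\left(3 + 2 M\right) M + O^{2}\right) + O = \left(M \left(3 + 2 M\right) + O^{2}\right) + O = \left(O^{2} + M \left(3 + 2 M\right)\right) + O = O + O^{2} + M \left(3 + 2 M\right)$)
$t{\left(-2,-1 \right)} 19 n{\left(-5 \right)} = \left(-1 + \left(-1\right)^{2} + 2 \left(-2\right)^{2} + 3 \left(-2\right)\right) 19 \left(5 - -5\right) = \left(-1 + 1 + 2 \cdot 4 - 6\right) 19 \left(5 + 5\right) = \left(-1 + 1 + 8 - 6\right) 19 \cdot 10 = 2 \cdot 19 \cdot 10 = 38 \cdot 10 = 380$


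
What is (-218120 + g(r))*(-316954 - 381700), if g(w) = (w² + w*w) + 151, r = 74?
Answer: 144633255118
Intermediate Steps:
g(w) = 151 + 2*w² (g(w) = (w² + w²) + 151 = 2*w² + 151 = 151 + 2*w²)
(-218120 + g(r))*(-316954 - 381700) = (-218120 + (151 + 2*74²))*(-316954 - 381700) = (-218120 + (151 + 2*5476))*(-698654) = (-218120 + (151 + 10952))*(-698654) = (-218120 + 11103)*(-698654) = -207017*(-698654) = 144633255118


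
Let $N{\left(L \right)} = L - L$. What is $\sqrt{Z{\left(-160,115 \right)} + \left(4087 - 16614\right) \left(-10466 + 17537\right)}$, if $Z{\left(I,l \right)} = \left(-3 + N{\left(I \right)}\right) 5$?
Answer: $24 i \sqrt{153782} \approx 9411.6 i$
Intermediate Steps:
$N{\left(L \right)} = 0$
$Z{\left(I,l \right)} = -15$ ($Z{\left(I,l \right)} = \left(-3 + 0\right) 5 = \left(-3\right) 5 = -15$)
$\sqrt{Z{\left(-160,115 \right)} + \left(4087 - 16614\right) \left(-10466 + 17537\right)} = \sqrt{-15 + \left(4087 - 16614\right) \left(-10466 + 17537\right)} = \sqrt{-15 - 88578417} = \sqrt{-88578432} = 24 i \sqrt{153782}$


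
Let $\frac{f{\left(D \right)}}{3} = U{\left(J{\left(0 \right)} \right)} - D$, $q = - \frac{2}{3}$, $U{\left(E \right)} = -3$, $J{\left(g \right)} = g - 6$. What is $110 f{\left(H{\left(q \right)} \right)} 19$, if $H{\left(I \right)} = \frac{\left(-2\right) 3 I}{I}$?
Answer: $18810$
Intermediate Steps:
$J{\left(g \right)} = -6 + g$ ($J{\left(g \right)} = g - 6 = -6 + g$)
$q = - \frac{2}{3}$ ($q = \left(-2\right) \frac{1}{3} = - \frac{2}{3} \approx -0.66667$)
$H{\left(I \right)} = -6$ ($H{\left(I \right)} = \frac{\left(-6\right) I}{I} = -6$)
$f{\left(D \right)} = -9 - 3 D$ ($f{\left(D \right)} = 3 \left(-3 - D\right) = -9 - 3 D$)
$110 f{\left(H{\left(q \right)} \right)} 19 = 110 \left(-9 - -18\right) 19 = 110 \left(-9 + 18\right) 19 = 110 \cdot 9 \cdot 19 = 110 \cdot 171 = 18810$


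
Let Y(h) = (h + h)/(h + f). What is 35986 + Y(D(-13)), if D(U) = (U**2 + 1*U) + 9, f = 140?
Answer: 2195212/61 ≈ 35987.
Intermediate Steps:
D(U) = 9 + U + U**2 (D(U) = (U**2 + U) + 9 = (U + U**2) + 9 = 9 + U + U**2)
Y(h) = 2*h/(140 + h) (Y(h) = (h + h)/(h + 140) = (2*h)/(140 + h) = 2*h/(140 + h))
35986 + Y(D(-13)) = 35986 + 2*(9 - 13 + (-13)**2)/(140 + (9 - 13 + (-13)**2)) = 35986 + 2*(9 - 13 + 169)/(140 + (9 - 13 + 169)) = 35986 + 2*165/(140 + 165) = 35986 + 2*165/305 = 35986 + 2*165*(1/305) = 35986 + 66/61 = 2195212/61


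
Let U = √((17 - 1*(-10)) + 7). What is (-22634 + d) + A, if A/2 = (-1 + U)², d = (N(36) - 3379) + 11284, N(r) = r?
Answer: -14623 - 4*√34 ≈ -14646.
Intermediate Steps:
U = √34 (U = √((17 + 10) + 7) = √(27 + 7) = √34 ≈ 5.8309)
d = 7941 (d = (36 - 3379) + 11284 = -3343 + 11284 = 7941)
A = 2*(-1 + √34)² ≈ 46.676
(-22634 + d) + A = (-22634 + 7941) + (70 - 4*√34) = -14693 + (70 - 4*√34) = -14623 - 4*√34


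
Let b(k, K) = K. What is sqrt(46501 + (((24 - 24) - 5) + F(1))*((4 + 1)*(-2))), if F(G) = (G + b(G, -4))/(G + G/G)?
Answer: 3*sqrt(5174) ≈ 215.79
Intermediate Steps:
F(G) = (-4 + G)/(1 + G) (F(G) = (G - 4)/(G + G/G) = (-4 + G)/(G + 1) = (-4 + G)/(1 + G))
sqrt(46501 + (((24 - 24) - 5) + F(1))*((4 + 1)*(-2))) = sqrt(46501 + (((24 - 24) - 5) + (-4 + 1)/(1 + 1))*((4 + 1)*(-2))) = sqrt(46501 + ((0 - 5) - 3/2)*(5*(-2))) = sqrt(46501 + (-5 + (1/2)*(-3))*(-10)) = sqrt(46501 + (-5 - 3/2)*(-10)) = sqrt(46501 - 13/2*(-10)) = sqrt(46501 + 65) = sqrt(46566) = 3*sqrt(5174)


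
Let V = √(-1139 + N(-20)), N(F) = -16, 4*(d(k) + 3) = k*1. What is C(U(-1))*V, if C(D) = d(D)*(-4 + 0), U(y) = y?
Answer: 13*I*√1155 ≈ 441.81*I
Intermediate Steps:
d(k) = -3 + k/4 (d(k) = -3 + (k*1)/4 = -3 + k/4)
C(D) = 12 - D (C(D) = (-3 + D/4)*(-4 + 0) = (-3 + D/4)*(-4) = 12 - D)
V = I*√1155 (V = √(-1139 - 16) = √(-1155) = I*√1155 ≈ 33.985*I)
C(U(-1))*V = (12 - 1*(-1))*(I*√1155) = (12 + 1)*(I*√1155) = 13*(I*√1155) = 13*I*√1155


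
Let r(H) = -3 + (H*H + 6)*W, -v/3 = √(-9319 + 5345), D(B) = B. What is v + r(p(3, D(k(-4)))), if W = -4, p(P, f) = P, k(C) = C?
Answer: -63 - 3*I*√3974 ≈ -63.0 - 189.12*I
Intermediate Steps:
v = -3*I*√3974 (v = -3*√(-9319 + 5345) = -3*I*√3974 ≈ -189.12*I)
r(H) = -27 - 4*H² (r(H) = -3 + (H*H + 6)*(-4) = -3 + (H² + 6)*(-4) = -3 + (6 + H²)*(-4) = -3 + (-24 - 4*H²) = -27 - 4*H²)
v + r(p(3, D(k(-4)))) = -3*I*√3974 + (-27 - 4*3²) = -3*I*√3974 + (-27 - 4*9) = -3*I*√3974 + (-27 - 36) = -3*I*√3974 - 63 = -63 - 3*I*√3974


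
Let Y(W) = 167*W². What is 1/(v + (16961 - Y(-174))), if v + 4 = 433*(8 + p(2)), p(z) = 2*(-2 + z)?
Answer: -1/5035671 ≈ -1.9858e-7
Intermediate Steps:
p(z) = -4 + 2*z
v = 3460 (v = -4 + 433*(8 + (-4 + 2*2)) = -4 + 433*(8 + (-4 + 4)) = -4 + 433*(8 + 0) = -4 + 433*8 = -4 + 3464 = 3460)
1/(v + (16961 - Y(-174))) = 1/(3460 + (16961 - 167*(-174)²)) = 1/(3460 + (16961 - 167*30276)) = 1/(3460 + (16961 - 1*5056092)) = 1/(3460 + (16961 - 5056092)) = 1/(3460 - 5039131) = 1/(-5035671) = -1/5035671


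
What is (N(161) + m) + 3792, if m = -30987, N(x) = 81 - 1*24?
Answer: -27138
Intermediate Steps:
N(x) = 57 (N(x) = 81 - 24 = 57)
(N(161) + m) + 3792 = (57 - 30987) + 3792 = -30930 + 3792 = -27138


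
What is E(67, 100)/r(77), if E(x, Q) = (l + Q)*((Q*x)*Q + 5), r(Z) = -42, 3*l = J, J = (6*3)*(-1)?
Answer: -1499535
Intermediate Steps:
J = -18 (J = 18*(-1) = -18)
l = -6 (l = (1/3)*(-18) = -6)
E(x, Q) = (-6 + Q)*(5 + x*Q**2) (E(x, Q) = (-6 + Q)*((Q*x)*Q + 5) = (-6 + Q)*(x*Q**2 + 5) = (-6 + Q)*(5 + x*Q**2))
E(67, 100)/r(77) = (-30 + 5*100 + 67*100**3 - 6*67*100**2)/(-42) = (-30 + 500 + 67*1000000 - 6*67*10000)*(-1/42) = (-30 + 500 + 67000000 - 4020000)*(-1/42) = 62980470*(-1/42) = -1499535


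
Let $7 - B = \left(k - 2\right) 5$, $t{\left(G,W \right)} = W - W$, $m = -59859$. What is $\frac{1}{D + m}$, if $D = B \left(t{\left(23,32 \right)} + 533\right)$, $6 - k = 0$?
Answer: $- \frac{1}{66788} \approx -1.4973 \cdot 10^{-5}$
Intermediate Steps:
$k = 6$ ($k = 6 - 0 = 6 + 0 = 6$)
$t{\left(G,W \right)} = 0$
$B = -13$ ($B = 7 - \left(6 - 2\right) 5 = 7 - 4 \cdot 5 = 7 - 20 = -13$)
$D = -6929$ ($D = - 13 \left(0 + 533\right) = \left(-13\right) 533 = -6929$)
$\frac{1}{D + m} = \frac{1}{-6929 - 59859} = \frac{1}{-66788} = - \frac{1}{66788}$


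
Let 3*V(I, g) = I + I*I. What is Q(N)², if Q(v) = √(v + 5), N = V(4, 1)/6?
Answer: 55/9 ≈ 6.1111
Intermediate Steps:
V(I, g) = I/3 + I²/3 (V(I, g) = (I + I*I)/3 = (I + I²)/3 = I/3 + I²/3)
N = 10/9 (N = ((⅓)*4*(1 + 4))/6 = ((⅓)*4*5)*(⅙) = (20/3)*(⅙) = 10/9 ≈ 1.1111)
Q(v) = √(5 + v)
Q(N)² = (√(5 + 10/9))² = (√(55/9))² = (√55/3)² = 55/9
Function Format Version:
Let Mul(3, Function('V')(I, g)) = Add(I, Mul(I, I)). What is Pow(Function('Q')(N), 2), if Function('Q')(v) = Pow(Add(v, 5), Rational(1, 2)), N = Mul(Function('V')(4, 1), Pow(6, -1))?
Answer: Rational(55, 9) ≈ 6.1111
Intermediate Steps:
Function('V')(I, g) = Add(Mul(Rational(1, 3), I), Mul(Rational(1, 3), Pow(I, 2))) (Function('V')(I, g) = Mul(Rational(1, 3), Add(I, Mul(I, I))) = Mul(Rational(1, 3), Add(I, Pow(I, 2))) = Add(Mul(Rational(1, 3), I), Mul(Rational(1, 3), Pow(I, 2))))
N = Rational(10, 9) (N = Mul(Mul(Rational(1, 3), 4, Add(1, 4)), Pow(6, -1)) = Mul(Mul(Rational(1, 3), 4, 5), Rational(1, 6)) = Mul(Rational(20, 3), Rational(1, 6)) = Rational(10, 9) ≈ 1.1111)
Function('Q')(v) = Pow(Add(5, v), Rational(1, 2))
Pow(Function('Q')(N), 2) = Pow(Pow(Add(5, Rational(10, 9)), Rational(1, 2)), 2) = Pow(Pow(Rational(55, 9), Rational(1, 2)), 2) = Pow(Mul(Rational(1, 3), Pow(55, Rational(1, 2))), 2) = Rational(55, 9)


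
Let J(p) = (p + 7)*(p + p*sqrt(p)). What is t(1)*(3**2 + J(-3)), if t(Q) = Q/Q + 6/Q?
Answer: -21 - 84*I*sqrt(3) ≈ -21.0 - 145.49*I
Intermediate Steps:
t(Q) = 1 + 6/Q
J(p) = (7 + p)*(p + p**(3/2))
t(1)*(3**2 + J(-3)) = ((6 + 1)/1)*(3**2 + ((-3)**2 + (-3)**(5/2) + 7*(-3) + 7*(-3)**(3/2))) = (1*7)*(9 + (9 + 9*I*sqrt(3) - 21 + 7*(-3*I*sqrt(3)))) = 7*(9 + (9 + 9*I*sqrt(3) - 21 - 21*I*sqrt(3))) = 7*(9 + (-12 - 12*I*sqrt(3))) = 7*(-3 - 12*I*sqrt(3)) = -21 - 84*I*sqrt(3)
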